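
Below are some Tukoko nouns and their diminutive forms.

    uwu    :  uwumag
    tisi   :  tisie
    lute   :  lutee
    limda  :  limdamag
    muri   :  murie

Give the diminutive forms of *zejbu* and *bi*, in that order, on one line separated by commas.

zejbumag, bie

The pattern is front/back vowel harmony: -e when the last vowel of the stem is a front vowel (*tisi*, *lute*, *muri*); -mag when the last vowel of the stem is a back vowel (*uwu*, *limda*).
Since the last vowel of *zejbu* is /u/ (a back vowel), it takes -mag, giving *zejbumag*.
The last vowel of *bi* is /i/, which is a front vowel, so the suffix is -e, giving *bie*.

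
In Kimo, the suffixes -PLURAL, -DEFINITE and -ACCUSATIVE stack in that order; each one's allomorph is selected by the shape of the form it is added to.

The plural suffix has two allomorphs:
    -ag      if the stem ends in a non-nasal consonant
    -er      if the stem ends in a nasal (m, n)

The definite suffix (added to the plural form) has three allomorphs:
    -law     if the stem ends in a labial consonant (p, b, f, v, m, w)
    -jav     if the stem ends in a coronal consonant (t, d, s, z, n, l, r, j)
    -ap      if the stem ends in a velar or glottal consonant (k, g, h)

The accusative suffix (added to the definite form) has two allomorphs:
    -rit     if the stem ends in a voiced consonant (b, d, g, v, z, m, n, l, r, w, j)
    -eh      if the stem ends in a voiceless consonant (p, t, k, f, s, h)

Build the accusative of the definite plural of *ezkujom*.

ezkujomerjavrit

*ezkujom* — final consonant /m/ (a nasal) → -er → *ezkujomer*.
The final consonant of the plural form *ezkujomer* is /r/, which is coronal, so the definite suffix is -jav, giving *ezkujomerjav*.
The final consonant of the definite form *ezkujomerjav* is /v/, which is voiced, so the accusative suffix is -rit, giving *ezkujomerjavrit*.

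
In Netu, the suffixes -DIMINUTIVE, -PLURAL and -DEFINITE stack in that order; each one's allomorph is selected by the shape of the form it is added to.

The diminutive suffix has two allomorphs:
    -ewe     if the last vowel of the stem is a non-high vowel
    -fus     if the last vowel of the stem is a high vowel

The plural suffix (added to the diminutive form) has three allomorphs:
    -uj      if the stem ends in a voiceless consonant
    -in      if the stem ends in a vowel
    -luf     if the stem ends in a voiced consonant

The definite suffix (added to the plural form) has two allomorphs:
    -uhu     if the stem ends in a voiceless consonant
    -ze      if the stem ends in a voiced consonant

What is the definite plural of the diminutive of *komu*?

komufusujze

*komu*: last vowel = /u/, a high vowel → -fus → *komufus*.
Since the final sound of the diminutive form *komufus* is /s/ (a voiceless consonant), it takes -uj, giving *komufusuj*.
The final consonant of the plural form *komufusuj* is /j/, which is voiced, so the definite suffix is -ze, giving *komufusujze*.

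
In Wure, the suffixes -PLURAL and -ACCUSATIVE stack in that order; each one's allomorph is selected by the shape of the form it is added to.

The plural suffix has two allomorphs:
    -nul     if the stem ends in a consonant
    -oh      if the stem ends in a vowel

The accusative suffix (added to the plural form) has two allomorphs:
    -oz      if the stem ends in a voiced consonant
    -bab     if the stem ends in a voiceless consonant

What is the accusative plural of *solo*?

*solo* — final sound /o/ (a vowel) → -oh → *solooh*.
The plural form *solooh*: final consonant = /h/, voiceless → -bab → *soloohbab*.

soloohbab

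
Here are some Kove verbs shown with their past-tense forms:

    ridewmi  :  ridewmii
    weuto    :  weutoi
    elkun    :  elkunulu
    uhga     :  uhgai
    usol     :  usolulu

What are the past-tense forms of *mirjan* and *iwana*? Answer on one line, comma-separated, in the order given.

mirjanulu, iwanai

The suffix is conditioned by the final sound: -ulu when the stem ends in a consonant (*elkun*, *usol*); -i when the stem ends in a vowel (*ridewmi*, *weuto*, *uhga*).
*mirjan*: final sound = /n/, a consonant → -ulu → *mirjanulu*.
Since the final sound of *iwana* is /a/ (a vowel), it takes -i, giving *iwanai*.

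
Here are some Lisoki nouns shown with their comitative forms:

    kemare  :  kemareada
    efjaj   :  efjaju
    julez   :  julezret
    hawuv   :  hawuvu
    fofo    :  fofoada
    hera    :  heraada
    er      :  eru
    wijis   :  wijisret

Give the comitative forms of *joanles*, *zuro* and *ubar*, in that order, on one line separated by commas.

joanlesret, zuroada, ubaru

The suffix is conditioned by the final sound: -ret when the stem ends in a sibilant (*julez*, *wijis*); -u when the stem ends in a non-sibilant consonant (*efjaj*, *hawuv*, *er*); -ada when the stem ends in a vowel (*kemare*, *fofo*, *hera*).
The final sound of *joanles* is /s/, which is a sibilant, so the suffix is -ret, giving *joanlesret*.
*zuro*: final sound = /o/, a vowel → -ada → *zuroada*.
The final sound of *ubar* is /r/, which is a non-sibilant consonant, so the suffix is -u, giving *ubaru*.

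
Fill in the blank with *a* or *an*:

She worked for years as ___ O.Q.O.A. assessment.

an

The indefinite article is chosen by the initial *sound* of the following word, not its spelling.
The initialism *O.Q.O.A.* is read letter by letter; the first letter, O, is pronounced /oʊ/, which begins with a vowel sound.
So the article is *an*: She worked for years as an O.Q.O.A. assessment.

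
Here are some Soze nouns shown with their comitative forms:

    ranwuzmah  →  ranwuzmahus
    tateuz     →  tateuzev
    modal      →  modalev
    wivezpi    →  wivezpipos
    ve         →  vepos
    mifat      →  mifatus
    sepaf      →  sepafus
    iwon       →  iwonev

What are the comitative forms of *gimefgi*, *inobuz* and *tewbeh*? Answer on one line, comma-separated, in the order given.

The alternation tracks the final sound of the stem — -us when the stem ends in a voiceless consonant (*ranwuzmah*, *mifat*, *sepaf*); -ev when the stem ends in a voiced consonant (*tateuz*, *modal*, *iwon*); -pos when the stem ends in a vowel (*wivezpi*, *ve*).
*gimefgi* — final sound /i/ (a vowel) → -pos → *gimefgipos*.
*inobuz*: final sound = /z/, a voiced consonant → -ev → *inobuzev*.
The final sound of *tewbeh* is /h/, which is a voiceless consonant, so the suffix is -us, giving *tewbehus*.

gimefgipos, inobuzev, tewbehus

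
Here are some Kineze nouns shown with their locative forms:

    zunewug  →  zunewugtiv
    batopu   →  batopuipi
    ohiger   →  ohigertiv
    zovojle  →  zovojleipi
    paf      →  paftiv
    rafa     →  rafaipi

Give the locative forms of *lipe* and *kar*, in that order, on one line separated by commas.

lipeipi, kartiv

The suffix is conditioned by the final sound: -tiv when the stem ends in a consonant (*zunewug*, *ohiger*, *paf*); -ipi when the stem ends in a vowel (*batopu*, *zovojle*, *rafa*).
*lipe* — final sound /e/ (a vowel) → -ipi → *lipeipi*.
Since the final sound of *kar* is /r/ (a consonant), it takes -tiv, giving *kartiv*.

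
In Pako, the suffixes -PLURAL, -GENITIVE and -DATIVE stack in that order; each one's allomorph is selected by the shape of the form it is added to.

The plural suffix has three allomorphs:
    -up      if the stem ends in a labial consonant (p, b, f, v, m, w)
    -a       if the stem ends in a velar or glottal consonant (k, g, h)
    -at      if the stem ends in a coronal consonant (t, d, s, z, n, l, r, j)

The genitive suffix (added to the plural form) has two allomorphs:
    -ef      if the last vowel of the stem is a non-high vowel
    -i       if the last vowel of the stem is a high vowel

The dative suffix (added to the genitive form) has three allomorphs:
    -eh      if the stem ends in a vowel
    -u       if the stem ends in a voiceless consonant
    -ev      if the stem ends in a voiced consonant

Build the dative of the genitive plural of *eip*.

eipupieh

*eip*: final consonant = /p/, labial → -up → *eipup*.
Since the last vowel of the plural form *eipup* is /u/ (a high vowel), it takes -i, giving *eipupi*.
The genitive form *eipupi* — final sound /i/ (a vowel) → -eh → *eipupieh*.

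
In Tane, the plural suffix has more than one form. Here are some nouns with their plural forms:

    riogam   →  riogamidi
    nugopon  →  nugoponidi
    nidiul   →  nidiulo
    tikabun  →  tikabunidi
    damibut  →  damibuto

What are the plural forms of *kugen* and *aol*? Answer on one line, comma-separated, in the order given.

kugenidi, aolo

The suffix is conditioned by the final consonant: -idi when the stem ends in a nasal (*riogam*, *nugopon*, *tikabun*); -o when the stem ends in a non-nasal consonant (*nidiul*, *damibut*).
The final consonant of *kugen* is /n/, which is a nasal, so the suffix is -idi, giving *kugenidi*.
The final consonant of *aol* is /l/, which is non-nasal, so the suffix is -o, giving *aolo*.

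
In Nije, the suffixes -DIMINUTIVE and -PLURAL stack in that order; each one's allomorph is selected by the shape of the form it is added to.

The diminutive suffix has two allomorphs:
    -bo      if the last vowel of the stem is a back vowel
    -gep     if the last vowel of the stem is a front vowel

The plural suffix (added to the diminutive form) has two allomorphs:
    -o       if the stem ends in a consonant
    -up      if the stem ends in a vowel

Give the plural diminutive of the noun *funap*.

Since the last vowel of *funap* is /a/ (a back vowel), it takes -bo, giving *funapbo*.
The final sound of the diminutive form *funapbo* is /o/, which is a vowel, so the plural suffix is -up, giving *funapboup*.

funapboup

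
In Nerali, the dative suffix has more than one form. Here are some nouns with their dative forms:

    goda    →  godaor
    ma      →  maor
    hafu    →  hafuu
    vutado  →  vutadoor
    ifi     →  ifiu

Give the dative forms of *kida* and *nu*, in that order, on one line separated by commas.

Looking at the last vowel of each stem: -u when the last vowel of the stem is a high vowel (*hafu*, *ifi*); -or when the last vowel of the stem is a non-high vowel (*goda*, *ma*, *vutado*).
*kida* — last vowel /a/ (a non-high vowel) → -or → *kidaor*.
Since the last vowel of *nu* is /u/ (a high vowel), it takes -u, giving *nuu*.

kidaor, nuu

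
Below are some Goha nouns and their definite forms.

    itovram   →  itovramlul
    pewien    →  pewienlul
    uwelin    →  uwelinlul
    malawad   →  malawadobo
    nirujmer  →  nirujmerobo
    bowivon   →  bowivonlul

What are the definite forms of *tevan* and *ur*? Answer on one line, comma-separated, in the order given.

tevanlul, urobo

Looking at the final consonant of each stem: -lul when the stem ends in a nasal (*itovram*, *pewien*, *uwelin*, *bowivon*); -obo when the stem ends in a non-nasal consonant (*malawad*, *nirujmer*).
Since the final consonant of *tevan* is /n/ (a nasal), it takes -lul, giving *tevanlul*.
The final consonant of *ur* is /r/, which is non-nasal, so the suffix is -obo, giving *urobo*.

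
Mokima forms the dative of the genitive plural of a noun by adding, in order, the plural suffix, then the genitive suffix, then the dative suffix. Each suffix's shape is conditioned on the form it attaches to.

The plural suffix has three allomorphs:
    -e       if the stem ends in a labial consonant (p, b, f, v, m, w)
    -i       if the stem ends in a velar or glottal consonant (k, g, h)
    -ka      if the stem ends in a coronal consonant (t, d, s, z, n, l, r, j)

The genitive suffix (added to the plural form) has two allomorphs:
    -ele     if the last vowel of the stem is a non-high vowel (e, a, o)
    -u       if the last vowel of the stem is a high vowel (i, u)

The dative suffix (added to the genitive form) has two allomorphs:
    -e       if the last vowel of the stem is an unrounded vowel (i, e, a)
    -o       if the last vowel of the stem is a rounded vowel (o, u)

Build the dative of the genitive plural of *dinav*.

*dinav* — final consonant /v/ (labial) → -e → *dinave*.
Since the last vowel of the plural form *dinave* is /e/ (a non-high vowel), it takes -ele, giving *dinaveele*.
The genitive form *dinaveele*: last vowel = /e/, an unrounded vowel → -e → *dinaveelee*.

dinaveelee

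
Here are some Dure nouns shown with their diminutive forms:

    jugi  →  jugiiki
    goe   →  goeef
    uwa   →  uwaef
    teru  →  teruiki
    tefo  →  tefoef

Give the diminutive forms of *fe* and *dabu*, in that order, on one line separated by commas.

feef, dabuiki

The suffix is conditioned by the last vowel: -iki when the last vowel of the stem is a high vowel (*jugi*, *teru*); -ef when the last vowel of the stem is a non-high vowel (*goe*, *uwa*, *tefo*).
Since the last vowel of *fe* is /e/ (a non-high vowel), it takes -ef, giving *feef*.
*dabu*: last vowel = /u/, a high vowel → -iki → *dabuiki*.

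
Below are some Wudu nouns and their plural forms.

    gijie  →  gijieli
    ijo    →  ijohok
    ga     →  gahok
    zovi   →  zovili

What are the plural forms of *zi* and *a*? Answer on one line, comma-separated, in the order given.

zili, ahok

The alternation tracks the last vowel of the stem — -li when the last vowel of the stem is a front vowel (*gijie*, *zovi*); -hok when the last vowel of the stem is a back vowel (*ijo*, *ga*).
Since the last vowel of *zi* is /i/ (a front vowel), it takes -li, giving *zili*.
*a*: last vowel = /a/, a back vowel → -hok → *ahok*.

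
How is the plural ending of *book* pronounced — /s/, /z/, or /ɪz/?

/s/

The stem *book* ends in a voiceless non-sibilant consonant.
The plural suffix surfaces as /ɪz/ after sibilants, /s/ after other voiceless consonants, and /z/ after other voiced sounds.
So the plural -s on *book* is pronounced /s/.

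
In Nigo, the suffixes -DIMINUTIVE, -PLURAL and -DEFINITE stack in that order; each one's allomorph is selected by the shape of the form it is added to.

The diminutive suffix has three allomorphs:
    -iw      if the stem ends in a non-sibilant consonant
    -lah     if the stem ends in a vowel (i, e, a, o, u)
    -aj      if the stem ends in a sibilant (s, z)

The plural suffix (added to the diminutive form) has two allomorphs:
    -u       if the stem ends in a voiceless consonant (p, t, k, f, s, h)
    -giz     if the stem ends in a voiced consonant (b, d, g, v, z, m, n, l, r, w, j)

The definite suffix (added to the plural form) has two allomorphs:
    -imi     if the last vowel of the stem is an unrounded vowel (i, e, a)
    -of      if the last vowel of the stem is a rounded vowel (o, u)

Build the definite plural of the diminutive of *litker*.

litkeriwgizimi

Since the final sound of *litker* is /r/ (a non-sibilant consonant), it takes -iw, giving *litkeriw*.
The diminutive form *litkeriw*: final consonant = /w/, voiced → -giz → *litkeriwgiz*.
Since the last vowel of the plural form *litkeriwgiz* is /i/ (an unrounded vowel), it takes -imi, giving *litkeriwgizimi*.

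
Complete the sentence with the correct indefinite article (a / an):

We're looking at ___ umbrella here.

an

The indefinite article is chosen by the initial *sound* of the following word, not its spelling.
*umbrella* begins with the sound /ʌ/ (u pronounced /ʌ/) — a vowel sound.
So the article is *an*: We're looking at an umbrella here.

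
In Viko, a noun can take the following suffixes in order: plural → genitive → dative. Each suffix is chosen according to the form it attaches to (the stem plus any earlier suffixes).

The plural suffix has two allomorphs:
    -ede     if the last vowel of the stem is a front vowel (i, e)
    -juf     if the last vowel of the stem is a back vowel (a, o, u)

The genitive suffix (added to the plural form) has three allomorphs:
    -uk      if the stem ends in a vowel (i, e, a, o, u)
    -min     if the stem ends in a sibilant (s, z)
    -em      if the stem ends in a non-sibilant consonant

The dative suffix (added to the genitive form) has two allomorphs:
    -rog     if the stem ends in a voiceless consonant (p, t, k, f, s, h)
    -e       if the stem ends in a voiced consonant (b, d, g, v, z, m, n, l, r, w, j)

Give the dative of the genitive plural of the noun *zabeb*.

zabebedeukrog

The last vowel of *zabeb* is /e/, which is a front vowel, so the plural suffix is -ede, giving *zabebede*.
The plural form *zabebede* — final sound /e/ (a vowel) → -uk → *zabebedeuk*.
The genitive form *zabebedeuk* — final consonant /k/ (voiceless) → -rog → *zabebedeukrog*.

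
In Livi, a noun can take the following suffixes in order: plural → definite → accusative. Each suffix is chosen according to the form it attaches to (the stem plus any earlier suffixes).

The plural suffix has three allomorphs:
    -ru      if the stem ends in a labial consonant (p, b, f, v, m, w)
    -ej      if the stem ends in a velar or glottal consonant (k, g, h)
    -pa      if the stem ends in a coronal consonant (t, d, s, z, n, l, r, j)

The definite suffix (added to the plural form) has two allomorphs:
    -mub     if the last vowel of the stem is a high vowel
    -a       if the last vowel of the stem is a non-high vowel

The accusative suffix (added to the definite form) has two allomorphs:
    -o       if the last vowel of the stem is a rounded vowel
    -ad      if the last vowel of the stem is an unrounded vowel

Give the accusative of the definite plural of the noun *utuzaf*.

*utuzaf*: final consonant = /f/, labial → -ru → *utuzafru*.
The last vowel of the plural form *utuzafru* is /u/, which is a high vowel, so the definite suffix is -mub, giving *utuzafrumub*.
The definite form *utuzafrumub* — last vowel /u/ (a rounded vowel) → -o → *utuzafrumubo*.

utuzafrumubo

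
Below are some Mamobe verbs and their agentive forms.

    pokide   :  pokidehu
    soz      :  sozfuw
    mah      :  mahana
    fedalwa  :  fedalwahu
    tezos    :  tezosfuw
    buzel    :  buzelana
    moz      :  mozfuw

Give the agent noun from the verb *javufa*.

javufahu

The pattern is sibilance of the final sound: -fuw when the stem ends in a sibilant (*soz*, *tezos*, *moz*); -ana when the stem ends in a non-sibilant consonant (*mah*, *buzel*); -hu when the stem ends in a vowel (*pokide*, *fedalwa*).
*javufa* — final sound /a/ (a vowel) → -hu → *javufahu*.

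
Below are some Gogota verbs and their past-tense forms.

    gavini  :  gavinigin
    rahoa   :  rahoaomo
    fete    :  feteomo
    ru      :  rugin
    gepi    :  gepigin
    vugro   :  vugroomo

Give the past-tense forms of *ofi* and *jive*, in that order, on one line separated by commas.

ofigin, jiveomo

The suffix is conditioned by the last vowel: -gin when the last vowel of the stem is a high vowel (*gavini*, *ru*, *gepi*); -omo when the last vowel of the stem is a non-high vowel (*rahoa*, *fete*, *vugro*).
*ofi*: last vowel = /i/, a high vowel → -gin → *ofigin*.
Since the last vowel of *jive* is /e/ (a non-high vowel), it takes -omo, giving *jiveomo*.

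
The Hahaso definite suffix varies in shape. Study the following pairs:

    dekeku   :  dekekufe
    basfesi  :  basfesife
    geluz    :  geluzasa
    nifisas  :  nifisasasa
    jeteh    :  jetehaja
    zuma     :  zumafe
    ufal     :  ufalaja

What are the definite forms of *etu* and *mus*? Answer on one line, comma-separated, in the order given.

The suffix is conditioned by the final sound: -asa when the stem ends in a sibilant (*geluz*, *nifisas*); -aja when the stem ends in a non-sibilant consonant (*jeteh*, *ufal*); -fe when the stem ends in a vowel (*dekeku*, *basfesi*, *zuma*).
*etu*: final sound = /u/, a vowel → -fe → *etufe*.
The final sound of *mus* is /s/, which is a sibilant, so the suffix is -asa, giving *musasa*.

etufe, musasa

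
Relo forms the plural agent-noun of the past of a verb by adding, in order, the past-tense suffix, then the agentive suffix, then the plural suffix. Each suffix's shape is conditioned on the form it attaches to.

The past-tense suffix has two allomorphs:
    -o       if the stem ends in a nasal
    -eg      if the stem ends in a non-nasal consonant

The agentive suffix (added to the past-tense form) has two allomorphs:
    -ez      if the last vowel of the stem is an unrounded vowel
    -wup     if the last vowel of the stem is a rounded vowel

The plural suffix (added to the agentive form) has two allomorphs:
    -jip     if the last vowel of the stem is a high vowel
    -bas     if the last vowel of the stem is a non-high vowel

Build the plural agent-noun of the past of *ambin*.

Since the final consonant of *ambin* is /n/ (a nasal), it takes -o, giving *ambino*.
The past-tense form *ambino*: last vowel = /o/, a rounded vowel → -wup → *ambinowup*.
The agentive form *ambinowup* — last vowel /u/ (a high vowel) → -jip → *ambinowupjip*.

ambinowupjip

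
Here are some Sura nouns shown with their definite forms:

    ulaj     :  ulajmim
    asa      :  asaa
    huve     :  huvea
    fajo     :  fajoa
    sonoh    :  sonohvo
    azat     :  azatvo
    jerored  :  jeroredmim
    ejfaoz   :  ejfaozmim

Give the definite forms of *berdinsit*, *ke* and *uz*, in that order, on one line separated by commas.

berdinsitvo, kea, uzmim

The suffix is conditioned by the final sound: -vo when the stem ends in a voiceless consonant (*sonoh*, *azat*); -mim when the stem ends in a voiced consonant (*ulaj*, *jerored*, *ejfaoz*); -a when the stem ends in a vowel (*asa*, *huve*, *fajo*).
Since the final sound of *berdinsit* is /t/ (a voiceless consonant), it takes -vo, giving *berdinsitvo*.
Since the final sound of *ke* is /e/ (a vowel), it takes -a, giving *kea*.
*uz*: final sound = /z/, a voiced consonant → -mim → *uzmim*.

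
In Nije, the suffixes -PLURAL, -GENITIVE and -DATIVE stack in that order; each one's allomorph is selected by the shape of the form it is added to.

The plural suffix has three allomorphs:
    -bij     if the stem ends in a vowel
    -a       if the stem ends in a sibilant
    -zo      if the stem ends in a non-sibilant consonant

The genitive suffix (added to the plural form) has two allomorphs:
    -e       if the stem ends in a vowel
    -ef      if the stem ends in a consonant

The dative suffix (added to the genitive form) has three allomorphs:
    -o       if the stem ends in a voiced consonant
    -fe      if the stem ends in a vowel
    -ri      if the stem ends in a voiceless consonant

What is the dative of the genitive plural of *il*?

The final sound of *il* is /l/, which is a non-sibilant consonant, so the plural suffix is -zo, giving *ilzo*.
The final sound of the plural form *ilzo* is /o/, which is a vowel, so the genitive suffix is -e, giving *ilzoe*.
Since the final sound of the genitive form *ilzoe* is /e/ (a vowel), it takes -fe, giving *ilzoefe*.

ilzoefe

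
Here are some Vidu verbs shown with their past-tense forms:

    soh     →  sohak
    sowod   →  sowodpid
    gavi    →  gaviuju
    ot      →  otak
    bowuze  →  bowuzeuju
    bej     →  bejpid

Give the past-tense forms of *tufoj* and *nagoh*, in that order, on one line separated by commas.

The pattern is voicing of the final sound: -ak when the stem ends in a voiceless consonant (*soh*, *ot*); -pid when the stem ends in a voiced consonant (*sowod*, *bej*); -uju when the stem ends in a vowel (*gavi*, *bowuze*).
Since the final sound of *tufoj* is /j/ (a voiced consonant), it takes -pid, giving *tufojpid*.
Since the final sound of *nagoh* is /h/ (a voiceless consonant), it takes -ak, giving *nagohak*.

tufojpid, nagohak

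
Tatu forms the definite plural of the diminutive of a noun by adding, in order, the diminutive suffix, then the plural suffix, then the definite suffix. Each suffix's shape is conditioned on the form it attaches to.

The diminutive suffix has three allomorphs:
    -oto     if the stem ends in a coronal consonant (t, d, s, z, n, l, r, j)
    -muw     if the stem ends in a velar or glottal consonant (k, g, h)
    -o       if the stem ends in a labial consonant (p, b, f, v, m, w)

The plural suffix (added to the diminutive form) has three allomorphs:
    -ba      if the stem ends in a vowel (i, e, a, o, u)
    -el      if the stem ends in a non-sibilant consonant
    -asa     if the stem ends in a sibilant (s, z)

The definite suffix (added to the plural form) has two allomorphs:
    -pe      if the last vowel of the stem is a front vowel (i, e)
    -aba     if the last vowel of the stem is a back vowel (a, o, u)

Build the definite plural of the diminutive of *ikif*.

ikifobaaba

Since the final consonant of *ikif* is /f/ (labial), it takes -o, giving *ikifo*.
Since the final sound of the diminutive form *ikifo* is /o/ (a vowel), it takes -ba, giving *ikifoba*.
The plural form *ikifoba*: last vowel = /a/, a back vowel → -aba → *ikifobaaba*.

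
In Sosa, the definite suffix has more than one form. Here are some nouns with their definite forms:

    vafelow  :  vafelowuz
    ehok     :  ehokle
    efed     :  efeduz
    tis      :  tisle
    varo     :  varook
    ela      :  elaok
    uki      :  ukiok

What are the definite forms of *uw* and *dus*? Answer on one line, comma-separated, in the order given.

The alternation tracks the final sound of the stem — -le when the stem ends in a voiceless consonant (*ehok*, *tis*); -uz when the stem ends in a voiced consonant (*vafelow*, *efed*); -ok when the stem ends in a vowel (*varo*, *ela*, *uki*).
The final sound of *uw* is /w/, which is a voiced consonant, so the suffix is -uz, giving *uwuz*.
The final sound of *dus* is /s/, which is a voiceless consonant, so the suffix is -le, giving *dusle*.

uwuz, dusle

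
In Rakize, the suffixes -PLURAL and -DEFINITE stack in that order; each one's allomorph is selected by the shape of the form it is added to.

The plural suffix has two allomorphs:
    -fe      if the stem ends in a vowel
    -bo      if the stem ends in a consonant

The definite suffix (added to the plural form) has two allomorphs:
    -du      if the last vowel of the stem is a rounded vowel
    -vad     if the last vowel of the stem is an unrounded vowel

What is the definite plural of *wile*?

*wile* — final sound /e/ (a vowel) → -fe → *wilefe*.
Since the last vowel of the plural form *wilefe* is /e/ (an unrounded vowel), it takes -vad, giving *wilefevad*.

wilefevad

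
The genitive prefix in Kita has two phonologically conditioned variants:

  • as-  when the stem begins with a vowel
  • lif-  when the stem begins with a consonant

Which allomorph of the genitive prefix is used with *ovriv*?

Since the first sound of *ovriv* is /o/ (a vowel), it takes as-.

as-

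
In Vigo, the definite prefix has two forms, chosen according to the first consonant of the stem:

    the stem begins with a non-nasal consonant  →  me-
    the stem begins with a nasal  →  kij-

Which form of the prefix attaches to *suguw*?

me-

*suguw* — first consonant /s/ (non-nasal) → me-.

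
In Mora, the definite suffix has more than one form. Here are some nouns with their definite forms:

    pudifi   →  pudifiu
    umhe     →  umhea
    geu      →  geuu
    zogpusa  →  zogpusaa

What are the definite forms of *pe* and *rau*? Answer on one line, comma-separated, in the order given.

pea, rauu

The suffix is conditioned by the last vowel: -u when the last vowel of the stem is a high vowel (*pudifi*, *geu*); -a when the last vowel of the stem is a non-high vowel (*umhe*, *zogpusa*).
*pe* — last vowel /e/ (a non-high vowel) → -a → *pea*.
Since the last vowel of *rau* is /u/ (a high vowel), it takes -u, giving *rauu*.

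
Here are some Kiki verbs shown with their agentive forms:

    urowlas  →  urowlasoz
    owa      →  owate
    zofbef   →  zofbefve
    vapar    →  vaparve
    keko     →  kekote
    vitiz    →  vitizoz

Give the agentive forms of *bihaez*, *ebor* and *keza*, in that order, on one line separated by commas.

The alternation tracks the final sound of the stem — -oz when the stem ends in a sibilant (*urowlas*, *vitiz*); -ve when the stem ends in a non-sibilant consonant (*zofbef*, *vapar*); -te when the stem ends in a vowel (*owa*, *keko*).
*bihaez* — final sound /z/ (a sibilant) → -oz → *bihaezoz*.
Since the final sound of *ebor* is /r/ (a non-sibilant consonant), it takes -ve, giving *eborve*.
*keza*: final sound = /a/, a vowel → -te → *kezate*.

bihaezoz, eborve, kezate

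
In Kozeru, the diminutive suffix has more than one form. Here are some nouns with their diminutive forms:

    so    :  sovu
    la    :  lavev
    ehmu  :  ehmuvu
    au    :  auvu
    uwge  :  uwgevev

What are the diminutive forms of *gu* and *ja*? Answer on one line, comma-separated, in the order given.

guvu, javev

The pattern is rounding harmony: -vu when the last vowel of the stem is a rounded vowel (*so*, *ehmu*, *au*); -vev when the last vowel of the stem is an unrounded vowel (*la*, *uwge*).
*gu* — last vowel /u/ (a rounded vowel) → -vu → *guvu*.
*ja*: last vowel = /a/, an unrounded vowel → -vev → *javev*.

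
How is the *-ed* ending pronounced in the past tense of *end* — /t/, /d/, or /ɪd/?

/ɪd/

The stem *end* ends in /t/ or /d/.
The -ed suffix is realized as /ɪd/ after /t, d/; as /t/ after other voiceless consonants; and as /d/ after other voiced sounds.
So -ed on *end* is pronounced /ɪd/.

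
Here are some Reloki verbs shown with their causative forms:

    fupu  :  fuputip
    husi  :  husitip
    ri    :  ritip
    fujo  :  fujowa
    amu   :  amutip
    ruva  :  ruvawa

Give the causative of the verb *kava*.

The suffix is conditioned by the last vowel: -tip when the last vowel of the stem is a high vowel (*fupu*, *husi*, *ri*, *amu*); -wa when the last vowel of the stem is a non-high vowel (*fujo*, *ruva*).
Since the last vowel of *kava* is /a/ (a non-high vowel), it takes -wa, giving *kavawa*.

kavawa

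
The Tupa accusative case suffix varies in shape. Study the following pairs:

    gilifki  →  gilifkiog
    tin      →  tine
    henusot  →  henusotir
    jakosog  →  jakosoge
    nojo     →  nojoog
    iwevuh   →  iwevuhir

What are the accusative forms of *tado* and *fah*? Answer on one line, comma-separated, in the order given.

Looking at the final sound of each stem: -ir when the stem ends in a voiceless consonant (*henusot*, *iwevuh*); -e when the stem ends in a voiced consonant (*tin*, *jakosog*); -og when the stem ends in a vowel (*gilifki*, *nojo*).
Since the final sound of *tado* is /o/ (a vowel), it takes -og, giving *tadoog*.
*fah* — final sound /h/ (a voiceless consonant) → -ir → *fahir*.

tadoog, fahir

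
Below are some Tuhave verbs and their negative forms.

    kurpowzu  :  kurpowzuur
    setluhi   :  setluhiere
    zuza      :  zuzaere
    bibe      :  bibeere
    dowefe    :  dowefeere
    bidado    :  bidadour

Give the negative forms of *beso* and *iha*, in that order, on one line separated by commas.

The pattern is rounding harmony: -ur when the last vowel of the stem is a rounded vowel (*kurpowzu*, *bidado*); -ere when the last vowel of the stem is an unrounded vowel (*setluhi*, *zuza*, *bibe*, *dowefe*).
*beso*: last vowel = /o/, a rounded vowel → -ur → *besour*.
*iha*: last vowel = /a/, an unrounded vowel → -ere → *ihaere*.

besour, ihaere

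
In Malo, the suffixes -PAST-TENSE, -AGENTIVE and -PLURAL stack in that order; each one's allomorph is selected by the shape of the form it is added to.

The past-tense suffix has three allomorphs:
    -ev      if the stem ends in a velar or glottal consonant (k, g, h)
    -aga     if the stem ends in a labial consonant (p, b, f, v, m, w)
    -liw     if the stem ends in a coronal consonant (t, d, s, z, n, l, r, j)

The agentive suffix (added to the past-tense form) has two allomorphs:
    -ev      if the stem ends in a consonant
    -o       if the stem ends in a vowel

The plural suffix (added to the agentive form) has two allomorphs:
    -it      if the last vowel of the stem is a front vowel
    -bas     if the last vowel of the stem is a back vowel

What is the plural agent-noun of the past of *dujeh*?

dujehevevit

The final consonant of *dujeh* is /h/, which is velar/glottal, so the past-tense suffix is -ev, giving *dujehev*.
The final sound of the past-tense form *dujehev* is /v/, which is a consonant, so the agentive suffix is -ev, giving *dujehevev*.
The last vowel of the agentive form *dujehevev* is /e/, which is a front vowel, so the plural suffix is -it, giving *dujehevevit*.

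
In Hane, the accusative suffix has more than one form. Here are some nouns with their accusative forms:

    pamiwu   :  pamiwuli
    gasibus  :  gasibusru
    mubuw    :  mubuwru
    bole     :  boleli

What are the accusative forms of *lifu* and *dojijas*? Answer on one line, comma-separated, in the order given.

lifuli, dojijasru

Looking at the final sound of each stem: -ru when the stem ends in a consonant (*gasibus*, *mubuw*); -li when the stem ends in a vowel (*pamiwu*, *bole*).
*lifu* — final sound /u/ (a vowel) → -li → *lifuli*.
The final sound of *dojijas* is /s/, which is a consonant, so the suffix is -ru, giving *dojijasru*.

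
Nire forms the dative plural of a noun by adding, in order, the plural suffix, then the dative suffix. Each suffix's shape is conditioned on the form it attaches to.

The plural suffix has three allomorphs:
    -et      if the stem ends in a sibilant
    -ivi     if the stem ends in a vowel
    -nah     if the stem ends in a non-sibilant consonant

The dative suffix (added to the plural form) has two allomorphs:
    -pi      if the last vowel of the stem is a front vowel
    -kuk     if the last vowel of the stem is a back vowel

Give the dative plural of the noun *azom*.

*azom* — final sound /m/ (a non-sibilant consonant) → -nah → *azomnah*.
The plural form *azomnah* — last vowel /a/ (a back vowel) → -kuk → *azomnahkuk*.

azomnahkuk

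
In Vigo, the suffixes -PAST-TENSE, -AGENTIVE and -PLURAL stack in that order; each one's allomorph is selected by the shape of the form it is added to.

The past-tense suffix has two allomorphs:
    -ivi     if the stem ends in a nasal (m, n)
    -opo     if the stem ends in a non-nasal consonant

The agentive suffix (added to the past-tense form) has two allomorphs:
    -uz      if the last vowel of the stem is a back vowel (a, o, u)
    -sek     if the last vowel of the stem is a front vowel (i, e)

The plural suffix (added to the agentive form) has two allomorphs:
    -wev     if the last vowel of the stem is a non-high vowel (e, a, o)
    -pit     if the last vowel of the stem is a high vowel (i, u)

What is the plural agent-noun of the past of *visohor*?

visohoropouzpit

The final consonant of *visohor* is /r/, which is non-nasal, so the past-tense suffix is -opo, giving *visohoropo*.
The past-tense form *visohoropo* — last vowel /o/ (a back vowel) → -uz → *visohoropouz*.
Since the last vowel of the agentive form *visohoropouz* is /u/ (a high vowel), it takes -pit, giving *visohoropouzpit*.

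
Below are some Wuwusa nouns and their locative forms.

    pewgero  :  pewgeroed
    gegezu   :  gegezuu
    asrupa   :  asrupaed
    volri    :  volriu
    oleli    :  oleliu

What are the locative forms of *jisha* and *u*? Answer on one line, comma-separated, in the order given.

The pattern is height harmony: -u when the last vowel of the stem is a high vowel (*gegezu*, *volri*, *oleli*); -ed when the last vowel of the stem is a non-high vowel (*pewgero*, *asrupa*).
Since the last vowel of *jisha* is /a/ (a non-high vowel), it takes -ed, giving *jishaed*.
Since the last vowel of *u* is /u/ (a high vowel), it takes -u, giving *uu*.

jishaed, uu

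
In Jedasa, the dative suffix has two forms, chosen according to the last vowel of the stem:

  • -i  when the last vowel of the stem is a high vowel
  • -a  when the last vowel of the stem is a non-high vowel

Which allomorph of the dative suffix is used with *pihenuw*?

-i

The last vowel of *pihenuw* is /u/, which is a high vowel, so the suffix is -i.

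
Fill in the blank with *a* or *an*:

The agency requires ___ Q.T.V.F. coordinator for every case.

The indefinite article is chosen by the initial *sound* of the following word, not its spelling.
The initialism *Q.T.V.F.* is read letter by letter; the first letter, Q, is pronounced /kjuː/, which begins with a consonant sound.
So the article is *a*: The agency requires a Q.T.V.F. coordinator for every case.

a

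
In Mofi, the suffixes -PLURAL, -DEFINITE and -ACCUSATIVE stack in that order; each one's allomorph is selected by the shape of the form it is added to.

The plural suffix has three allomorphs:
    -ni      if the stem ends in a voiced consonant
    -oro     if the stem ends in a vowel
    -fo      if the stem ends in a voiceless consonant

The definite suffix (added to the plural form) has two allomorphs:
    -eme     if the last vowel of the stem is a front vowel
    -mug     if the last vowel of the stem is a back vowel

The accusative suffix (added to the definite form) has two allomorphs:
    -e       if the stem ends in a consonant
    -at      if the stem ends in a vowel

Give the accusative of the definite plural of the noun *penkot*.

The final sound of *penkot* is /t/, which is a voiceless consonant, so the plural suffix is -fo, giving *penkotfo*.
The last vowel of the plural form *penkotfo* is /o/, which is a back vowel, so the definite suffix is -mug, giving *penkotfomug*.
The definite form *penkotfomug* — final sound /g/ (a consonant) → -e → *penkotfomuge*.

penkotfomuge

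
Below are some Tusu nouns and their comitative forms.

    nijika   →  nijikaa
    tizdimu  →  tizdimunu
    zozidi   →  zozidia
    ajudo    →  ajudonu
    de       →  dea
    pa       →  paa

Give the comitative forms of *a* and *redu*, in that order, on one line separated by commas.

The suffix is conditioned by the last vowel: -nu when the last vowel of the stem is a rounded vowel (*tizdimu*, *ajudo*); -a when the last vowel of the stem is an unrounded vowel (*nijika*, *zozidi*, *de*, *pa*).
The last vowel of *a* is /a/, which is an unrounded vowel, so the suffix is -a, giving *aa*.
*redu* — last vowel /u/ (a rounded vowel) → -nu → *redunu*.

aa, redunu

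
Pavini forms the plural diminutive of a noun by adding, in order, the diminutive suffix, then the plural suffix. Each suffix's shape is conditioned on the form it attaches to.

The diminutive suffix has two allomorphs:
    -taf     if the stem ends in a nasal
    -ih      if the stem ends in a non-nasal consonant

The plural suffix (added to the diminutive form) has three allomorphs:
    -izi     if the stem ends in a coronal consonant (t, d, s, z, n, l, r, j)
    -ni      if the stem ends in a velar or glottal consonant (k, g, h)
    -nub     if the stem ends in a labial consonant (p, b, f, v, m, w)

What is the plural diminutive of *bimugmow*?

The final consonant of *bimugmow* is /w/, which is non-nasal, so the diminutive suffix is -ih, giving *bimugmowih*.
Since the final consonant of the diminutive form *bimugmowih* is /h/ (velar/glottal), it takes -ni, giving *bimugmowihni*.

bimugmowihni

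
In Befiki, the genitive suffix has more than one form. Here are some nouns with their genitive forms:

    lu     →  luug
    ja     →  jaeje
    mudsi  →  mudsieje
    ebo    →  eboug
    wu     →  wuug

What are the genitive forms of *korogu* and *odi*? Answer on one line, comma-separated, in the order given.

The alternation tracks the last vowel of the stem — -ug when the last vowel of the stem is a rounded vowel (*lu*, *ebo*, *wu*); -eje when the last vowel of the stem is an unrounded vowel (*ja*, *mudsi*).
*korogu*: last vowel = /u/, a rounded vowel → -ug → *koroguug*.
*odi* — last vowel /i/ (an unrounded vowel) → -eje → *odieje*.

koroguug, odieje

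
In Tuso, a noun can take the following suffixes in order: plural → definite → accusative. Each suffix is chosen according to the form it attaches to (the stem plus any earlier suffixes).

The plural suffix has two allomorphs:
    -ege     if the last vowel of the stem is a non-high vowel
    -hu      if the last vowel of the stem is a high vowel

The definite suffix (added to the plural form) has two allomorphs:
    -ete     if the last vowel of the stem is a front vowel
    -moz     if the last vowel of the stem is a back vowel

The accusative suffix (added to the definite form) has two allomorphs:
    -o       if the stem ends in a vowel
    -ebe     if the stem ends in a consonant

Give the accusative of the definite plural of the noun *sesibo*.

sesiboegeeteo

*sesibo*: last vowel = /o/, a non-high vowel → -ege → *sesiboege*.
The plural form *sesiboege* — last vowel /e/ (a front vowel) → -ete → *sesiboegeete*.
Since the final sound of the definite form *sesiboegeete* is /e/ (a vowel), it takes -o, giving *sesiboegeeteo*.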